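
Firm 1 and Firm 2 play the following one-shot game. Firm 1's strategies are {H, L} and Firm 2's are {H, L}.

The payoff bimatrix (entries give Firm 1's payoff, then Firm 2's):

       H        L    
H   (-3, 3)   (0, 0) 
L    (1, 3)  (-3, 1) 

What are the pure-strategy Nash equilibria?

(L, H)

(H, H): Firm 1 prefers L (1 > -3) — not an equilibrium.
(H, L): Firm 2 prefers H (3 > 0) — not an equilibrium.
(L, H): Firm 1 gets 1 ≥ -3 from H, and Firm 2 gets 3 ≥ 1 from L — Nash equilibrium.
(L, L): Firm 1 prefers H (0 > -3); Firm 2 prefers H (3 > 1) — not an equilibrium.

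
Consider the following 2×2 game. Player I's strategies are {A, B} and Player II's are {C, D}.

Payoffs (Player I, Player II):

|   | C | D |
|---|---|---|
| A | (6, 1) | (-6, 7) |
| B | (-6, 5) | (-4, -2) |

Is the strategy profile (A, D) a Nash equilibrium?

No

At (A, D), Player I earns -6; switching to B would give -4, so Player I would deviate.
Player II earns 7; switching to C would give 1, so Player II has no profitable deviation.
Since at least one player can profitably deviate, this is not a Nash equilibrium.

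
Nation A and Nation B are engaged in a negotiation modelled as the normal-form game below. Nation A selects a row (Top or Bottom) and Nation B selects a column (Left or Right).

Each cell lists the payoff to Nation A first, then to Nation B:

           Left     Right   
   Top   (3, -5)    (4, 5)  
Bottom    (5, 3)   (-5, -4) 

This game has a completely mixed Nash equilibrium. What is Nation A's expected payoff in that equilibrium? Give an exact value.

First find q, the probability Nation B plays Left, from Nation A's indifference between Top and Bottom: 3q + 4(1−q) = 5q − 5(1−q), giving q = 9/11.
Since Nation A is indifferent in equilibrium, Nation A's expected payoff equals the payoff from either row against (9/11, 2/11). Using Top: 3(9/11) + 4(2/11) = 35/11.

35/11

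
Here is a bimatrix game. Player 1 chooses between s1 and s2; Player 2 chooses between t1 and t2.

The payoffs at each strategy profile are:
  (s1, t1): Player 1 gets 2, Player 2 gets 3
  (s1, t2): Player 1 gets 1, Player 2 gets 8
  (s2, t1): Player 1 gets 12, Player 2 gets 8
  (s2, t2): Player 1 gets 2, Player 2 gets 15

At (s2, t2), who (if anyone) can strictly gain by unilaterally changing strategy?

Neither

Player 1 at (s2, t2) earns 2; deviating to s1 yields 1 — not better.
Player 2 earns 15; deviating to t1 yields 8 — not better.
Neither player can strictly improve; the profile is a Nash equilibrium.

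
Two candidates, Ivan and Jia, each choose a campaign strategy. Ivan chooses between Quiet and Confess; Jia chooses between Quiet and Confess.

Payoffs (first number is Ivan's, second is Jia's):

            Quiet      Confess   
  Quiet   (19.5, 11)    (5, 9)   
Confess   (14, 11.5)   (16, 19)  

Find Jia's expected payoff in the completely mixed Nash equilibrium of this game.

211/19

First find x, the probability Ivan plays Quiet, from Jia's indifference between Quiet and Confess: 11x + 11.5(1−x) = 9x + 19(1−x), giving x = 15/19.
Since Jia is indifferent in equilibrium, Jia's expected payoff equals the payoff from either column against (15/19, 4/19). Using Quiet: 11(15/19) + 11.5(4/19) = 211/19.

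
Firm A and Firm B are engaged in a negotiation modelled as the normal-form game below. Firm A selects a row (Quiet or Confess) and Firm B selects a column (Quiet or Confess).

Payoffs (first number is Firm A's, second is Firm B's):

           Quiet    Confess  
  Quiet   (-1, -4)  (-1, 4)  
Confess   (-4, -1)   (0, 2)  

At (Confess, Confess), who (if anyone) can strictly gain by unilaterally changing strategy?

Neither

Firm A at (Confess, Confess) earns 0; deviating to Quiet yields -1 — not better.
Firm B earns 2; deviating to Quiet yields -1 — not better.
Neither player can strictly improve; the profile is a Nash equilibrium.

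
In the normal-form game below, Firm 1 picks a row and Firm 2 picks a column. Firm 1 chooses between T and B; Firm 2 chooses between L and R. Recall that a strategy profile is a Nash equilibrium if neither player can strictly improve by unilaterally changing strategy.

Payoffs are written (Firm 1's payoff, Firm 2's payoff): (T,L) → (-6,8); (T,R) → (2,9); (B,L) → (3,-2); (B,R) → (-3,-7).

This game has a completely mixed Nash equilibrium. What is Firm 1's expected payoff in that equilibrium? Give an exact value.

-6/7

First find y, the probability Firm 2 plays L, from Firm 1's indifference between T and B: −6y + 2(1−y) = 3y − 3(1−y), giving y = 5/14.
Since Firm 1 is indifferent in equilibrium, Firm 1's expected payoff equals the payoff from either row against (5/14, 9/14). Using T: −6(5/14) + 2(9/14) = -6/7.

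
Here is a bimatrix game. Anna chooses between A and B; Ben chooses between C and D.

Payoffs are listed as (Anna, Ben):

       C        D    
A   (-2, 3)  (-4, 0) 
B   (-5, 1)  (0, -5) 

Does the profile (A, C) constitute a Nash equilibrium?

At (A, C), Anna earns -2; switching to B would give -5, so Anna has no profitable deviation.
Ben earns 3; switching to D would give 0, so Ben has no profitable deviation.
Neither player can gain by a unilateral deviation, so this profile is a Nash equilibrium.

Yes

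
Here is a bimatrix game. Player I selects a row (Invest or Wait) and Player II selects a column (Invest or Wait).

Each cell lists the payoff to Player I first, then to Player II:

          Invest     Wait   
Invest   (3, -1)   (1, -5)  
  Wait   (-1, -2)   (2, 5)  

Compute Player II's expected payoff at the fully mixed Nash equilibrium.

First find x, the probability Player I plays Invest, from Player II's indifference between Invest and Wait: −x − 2(1−x) = −5x + 5(1−x), giving x = 7/11.
Since Player II is indifferent in equilibrium, Player II's expected payoff equals the payoff from either column against (7/11, 4/11). Using Invest: −(7/11) − 2(4/11) = -15/11.

-15/11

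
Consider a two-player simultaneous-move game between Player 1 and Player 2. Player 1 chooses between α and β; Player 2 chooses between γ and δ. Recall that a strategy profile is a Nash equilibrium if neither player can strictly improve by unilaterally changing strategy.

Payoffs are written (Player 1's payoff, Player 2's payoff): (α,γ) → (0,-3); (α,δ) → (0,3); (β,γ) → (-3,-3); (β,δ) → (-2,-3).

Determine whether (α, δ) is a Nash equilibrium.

At (α, δ), Player 1 earns 0; switching to β would give -2, so Player 1 has no profitable deviation.
Player 2 earns 3; switching to γ would give -3, so Player 2 has no profitable deviation.
Neither player can gain by a unilateral deviation, so this profile is a Nash equilibrium.

Yes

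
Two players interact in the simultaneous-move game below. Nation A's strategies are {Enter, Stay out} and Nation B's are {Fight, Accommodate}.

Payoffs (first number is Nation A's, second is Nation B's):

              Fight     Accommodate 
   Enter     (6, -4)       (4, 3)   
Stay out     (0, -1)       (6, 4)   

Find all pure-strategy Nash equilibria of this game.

(Enter, Fight): Nation B prefers Accommodate (3 > -4) — not an equilibrium.
(Enter, Accommodate): Nation A prefers Stay out (6 > 4) — not an equilibrium.
(Stay out, Fight): Nation A prefers Enter (6 > 0); Nation B prefers Accommodate (4 > -1) — not an equilibrium.
(Stay out, Accommodate): Nation A gets 6 ≥ 4 from Enter, and Nation B gets 4 ≥ -1 from Fight — Nash equilibrium.

(Stay out, Accommodate)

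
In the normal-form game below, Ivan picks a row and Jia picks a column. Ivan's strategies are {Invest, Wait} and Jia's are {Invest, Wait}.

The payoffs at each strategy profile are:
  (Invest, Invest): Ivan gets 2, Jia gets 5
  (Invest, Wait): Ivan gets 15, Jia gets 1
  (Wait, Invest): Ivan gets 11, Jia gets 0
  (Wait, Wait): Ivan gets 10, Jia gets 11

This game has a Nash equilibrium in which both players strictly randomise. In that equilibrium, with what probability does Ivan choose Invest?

11/15

Let p be the probability that Ivan plays Invest. In a completely mixed equilibrium, Jia must be indifferent between Invest and Wait.
Jia's expected payoff from Invest is 5p; from Wait it is p + 11(1−p).
Setting these equal: 5p = −10p + 11, so p = 11/15.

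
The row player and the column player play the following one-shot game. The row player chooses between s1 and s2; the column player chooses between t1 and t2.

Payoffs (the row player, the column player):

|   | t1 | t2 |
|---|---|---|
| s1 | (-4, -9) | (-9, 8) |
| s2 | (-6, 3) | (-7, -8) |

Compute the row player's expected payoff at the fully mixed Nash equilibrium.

First find q, the probability the column player plays t1, from the row player's indifference between s1 and s2: −4q − 9(1−q) = −6q − 7(1−q), giving q = 1/2.
Since the row player is indifferent in equilibrium, the row player's expected payoff equals the payoff from either row against (1/2, 1/2). Using s1: −4(1/2) − 9(1/2) = -13/2.

-13/2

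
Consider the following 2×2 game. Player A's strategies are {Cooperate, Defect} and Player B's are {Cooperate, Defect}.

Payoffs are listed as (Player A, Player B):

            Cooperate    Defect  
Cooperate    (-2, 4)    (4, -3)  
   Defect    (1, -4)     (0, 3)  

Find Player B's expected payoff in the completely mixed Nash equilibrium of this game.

0

First find x, the probability Player A plays Cooperate, from Player B's indifference between Cooperate and Defect: 4x − 4(1−x) = −3x + 3(1−x), giving x = 1/2.
Since Player B is indifferent in equilibrium, Player B's expected payoff equals the payoff from either column against (1/2, 1/2). Using Cooperate: 4(1/2) − 4(1/2) = 0.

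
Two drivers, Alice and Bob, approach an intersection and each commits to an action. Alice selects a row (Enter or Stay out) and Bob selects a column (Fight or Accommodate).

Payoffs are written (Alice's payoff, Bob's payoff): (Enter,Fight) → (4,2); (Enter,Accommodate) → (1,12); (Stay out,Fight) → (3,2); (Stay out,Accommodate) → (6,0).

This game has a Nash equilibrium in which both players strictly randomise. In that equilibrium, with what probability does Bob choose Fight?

Let q be the probability that Bob plays Fight. In a completely mixed equilibrium, Alice must be indifferent between Enter and Stay out.
Alice's expected payoff from Enter is 4q + (1−q); from Stay out it is 3q + 6(1−q).
Setting these equal: 3q + 1 = −3q + 6, so q = 5/6.

5/6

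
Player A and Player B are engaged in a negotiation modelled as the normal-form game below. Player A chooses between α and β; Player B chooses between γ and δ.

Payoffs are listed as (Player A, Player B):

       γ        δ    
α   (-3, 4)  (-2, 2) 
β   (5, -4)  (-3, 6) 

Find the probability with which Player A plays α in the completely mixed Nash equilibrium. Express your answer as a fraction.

5/6

Let p be the probability that Player A plays α. In a completely mixed equilibrium, Player B must be indifferent between γ and δ.
Player B's expected payoff from γ is 4p − 4(1−p); from δ it is 2p + 6(1−p).
Setting these equal: 8p − 4 = −4p + 6, so p = 5/6.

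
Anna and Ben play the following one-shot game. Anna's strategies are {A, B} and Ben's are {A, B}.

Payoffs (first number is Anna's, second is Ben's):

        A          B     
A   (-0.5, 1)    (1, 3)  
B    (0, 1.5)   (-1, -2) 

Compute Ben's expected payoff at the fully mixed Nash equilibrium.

First find x, the probability Anna plays A, from Ben's indifference between A and B: x + 1.5(1−x) = 3x − 2(1−x), giving x = 7/11.
Since Ben is indifferent in equilibrium, Ben's expected payoff equals the payoff from either column against (7/11, 4/11). Using A: (7/11) + 1.5(4/11) = 13/11.

13/11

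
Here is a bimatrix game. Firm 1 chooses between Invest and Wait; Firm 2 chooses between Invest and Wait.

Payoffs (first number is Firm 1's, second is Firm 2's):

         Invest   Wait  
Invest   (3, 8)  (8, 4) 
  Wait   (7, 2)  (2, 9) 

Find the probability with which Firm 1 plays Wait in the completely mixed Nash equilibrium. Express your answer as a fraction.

4/11

Let r be the probability that Firm 1 plays Invest. In a completely mixed equilibrium, Firm 2 must be indifferent between Invest and Wait.
Firm 2's expected payoff from Invest is 8r + 2(1−r); from Wait it is 4r + 9(1−r).
Setting these equal: 6r + 2 = −5r + 9, so r = 7/11.
Therefore Firm 1 plays Wait with probability 1 − 7/11 = 4/11.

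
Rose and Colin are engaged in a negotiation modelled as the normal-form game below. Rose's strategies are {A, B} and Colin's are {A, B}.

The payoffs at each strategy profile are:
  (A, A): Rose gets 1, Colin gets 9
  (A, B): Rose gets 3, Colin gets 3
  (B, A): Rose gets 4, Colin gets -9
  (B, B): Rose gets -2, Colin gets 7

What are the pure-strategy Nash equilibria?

(A, A): Rose prefers B (4 > 1) — not an equilibrium.
(A, B): Colin prefers A (9 > 3) — not an equilibrium.
(B, A): Colin prefers B (7 > -9) — not an equilibrium.
(B, B): Rose prefers A (3 > -2) — not an equilibrium.

none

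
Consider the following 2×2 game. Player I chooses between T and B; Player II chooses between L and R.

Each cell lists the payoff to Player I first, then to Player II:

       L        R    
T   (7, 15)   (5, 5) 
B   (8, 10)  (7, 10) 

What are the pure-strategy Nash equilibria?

(B, L) and (B, R)

(T, L): Player I prefers B (8 > 7) — not an equilibrium.
(T, R): Player I prefers B (7 > 5); Player II prefers L (15 > 5) — not an equilibrium.
(B, L): Player I gets 8 ≥ 7 from T, and Player II gets 10 ≥ 10 from R — Nash equilibrium.
(B, R): Player I gets 7 ≥ 5 from T, and Player II gets 10 ≥ 10 from L — Nash equilibrium.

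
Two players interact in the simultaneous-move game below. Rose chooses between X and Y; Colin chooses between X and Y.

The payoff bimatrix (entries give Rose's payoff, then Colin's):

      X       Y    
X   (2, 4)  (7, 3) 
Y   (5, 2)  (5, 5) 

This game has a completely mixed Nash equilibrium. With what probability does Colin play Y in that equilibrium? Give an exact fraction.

3/5

Let q be the probability that Colin plays X. In a completely mixed equilibrium, Rose must be indifferent between X and Y.
Rose's expected payoff from X is 2q + 7(1−q); from Y it is 5q + 5(1−q).
Setting these equal: −5q + 7 = 5, so q = 2/5.
Therefore Colin plays Y with probability 1 − 2/5 = 3/5.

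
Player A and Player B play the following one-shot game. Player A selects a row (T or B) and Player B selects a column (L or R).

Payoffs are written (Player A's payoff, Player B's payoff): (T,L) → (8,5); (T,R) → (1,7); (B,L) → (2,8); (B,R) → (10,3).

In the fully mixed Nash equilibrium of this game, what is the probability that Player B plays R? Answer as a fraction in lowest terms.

Let y be the probability that Player B plays L. In a completely mixed equilibrium, Player A must be indifferent between T and B.
Player A's expected payoff from T is 8y + (1−y); from B it is 2y + 10(1−y).
Setting these equal: 7y + 1 = −8y + 10, so y = 3/5.
Therefore Player B plays R with probability 1 − 3/5 = 2/5.

2/5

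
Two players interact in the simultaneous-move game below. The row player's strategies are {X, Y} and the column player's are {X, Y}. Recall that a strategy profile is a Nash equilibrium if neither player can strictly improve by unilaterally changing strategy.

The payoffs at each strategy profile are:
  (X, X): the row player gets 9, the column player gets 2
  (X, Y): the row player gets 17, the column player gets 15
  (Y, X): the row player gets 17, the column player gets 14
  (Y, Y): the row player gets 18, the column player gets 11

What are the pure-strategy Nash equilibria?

(Y, X)

(X, X): the row player prefers Y (17 > 9); the column player prefers Y (15 > 2) — not an equilibrium.
(X, Y): the row player prefers Y (18 > 17) — not an equilibrium.
(Y, X): the row player gets 17 ≥ 9 from X, and the column player gets 14 ≥ 11 from Y — Nash equilibrium.
(Y, Y): the column player prefers X (14 > 11) — not an equilibrium.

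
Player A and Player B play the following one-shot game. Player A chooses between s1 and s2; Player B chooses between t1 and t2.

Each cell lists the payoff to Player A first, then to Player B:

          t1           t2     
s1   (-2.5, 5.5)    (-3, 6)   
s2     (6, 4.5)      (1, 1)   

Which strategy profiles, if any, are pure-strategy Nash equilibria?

(s1, t1): Player A prefers s2 (6 > -2.5); Player B prefers t2 (6 > 5.5) — not an equilibrium.
(s1, t2): Player A prefers s2 (1 > -3) — not an equilibrium.
(s2, t1): Player A gets 6 ≥ -2.5 from s1, and Player B gets 4.5 ≥ 1 from t2 — Nash equilibrium.
(s2, t2): Player B prefers t1 (4.5 > 1) — not an equilibrium.

(s2, t1)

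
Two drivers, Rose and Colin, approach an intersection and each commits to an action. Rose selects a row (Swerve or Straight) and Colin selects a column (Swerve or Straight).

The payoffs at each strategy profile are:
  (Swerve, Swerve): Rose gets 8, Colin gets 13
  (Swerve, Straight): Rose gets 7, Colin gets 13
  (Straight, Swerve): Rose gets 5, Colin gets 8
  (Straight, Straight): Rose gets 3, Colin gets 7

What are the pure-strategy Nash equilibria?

(Swerve, Swerve): Rose gets 8 ≥ 5 from Straight, and Colin gets 13 ≥ 13 from Straight — Nash equilibrium.
(Swerve, Straight): Rose gets 7 ≥ 3 from Straight, and Colin gets 13 ≥ 13 from Swerve — Nash equilibrium.
(Straight, Swerve): Rose prefers Swerve (8 > 5) — not an equilibrium.
(Straight, Straight): Rose prefers Swerve (7 > 3); Colin prefers Swerve (8 > 7) — not an equilibrium.

(Swerve, Swerve) and (Swerve, Straight)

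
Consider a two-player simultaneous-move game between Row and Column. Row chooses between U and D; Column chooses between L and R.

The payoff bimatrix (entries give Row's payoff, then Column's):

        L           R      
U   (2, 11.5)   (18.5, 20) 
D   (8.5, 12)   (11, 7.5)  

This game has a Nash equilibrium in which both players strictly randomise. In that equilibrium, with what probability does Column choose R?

13/28

Let c be the probability that Column plays L. In a completely mixed equilibrium, Row must be indifferent between U and D.
Row's expected payoff from U is 2c + 18.5(1−c); from D it is 8.5c + 11(1−c).
Setting these equal: −16.5c + 18.5 = −2.5c + 11, so c = 15/28.
Therefore Column plays R with probability 1 − 15/28 = 13/28.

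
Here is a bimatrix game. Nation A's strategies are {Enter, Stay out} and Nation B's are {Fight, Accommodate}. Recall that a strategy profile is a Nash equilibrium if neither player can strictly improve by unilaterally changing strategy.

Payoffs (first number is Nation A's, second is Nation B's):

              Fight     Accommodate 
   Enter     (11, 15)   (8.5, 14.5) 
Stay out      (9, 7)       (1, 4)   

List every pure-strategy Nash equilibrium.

(Enter, Fight): Nation A gets 11 ≥ 9 from Stay out, and Nation B gets 15 ≥ 14.5 from Accommodate — Nash equilibrium.
(Enter, Accommodate): Nation B prefers Fight (15 > 14.5) — not an equilibrium.
(Stay out, Fight): Nation A prefers Enter (11 > 9) — not an equilibrium.
(Stay out, Accommodate): Nation A prefers Enter (8.5 > 1); Nation B prefers Fight (7 > 4) — not an equilibrium.

(Enter, Fight)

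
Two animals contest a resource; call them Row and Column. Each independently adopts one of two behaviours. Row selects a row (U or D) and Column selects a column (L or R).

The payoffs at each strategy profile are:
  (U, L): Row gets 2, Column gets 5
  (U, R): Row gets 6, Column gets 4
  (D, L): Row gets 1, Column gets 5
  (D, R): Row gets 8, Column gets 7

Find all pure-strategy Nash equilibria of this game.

(U, L) and (D, R)

(U, L): Row gets 2 ≥ 1 from D, and Column gets 5 ≥ 4 from R — Nash equilibrium.
(U, R): Row prefers D (8 > 6); Column prefers L (5 > 4) — not an equilibrium.
(D, L): Row prefers U (2 > 1); Column prefers R (7 > 5) — not an equilibrium.
(D, R): Row gets 8 ≥ 6 from U, and Column gets 7 ≥ 5 from L — Nash equilibrium.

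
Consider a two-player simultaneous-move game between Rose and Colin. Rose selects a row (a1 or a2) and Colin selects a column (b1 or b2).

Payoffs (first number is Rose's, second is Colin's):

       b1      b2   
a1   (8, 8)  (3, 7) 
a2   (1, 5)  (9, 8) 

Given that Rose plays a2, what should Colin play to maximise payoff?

Against a2, Colin earns 5 from b1 and 8 from b2.
So b2 is the best response.

b2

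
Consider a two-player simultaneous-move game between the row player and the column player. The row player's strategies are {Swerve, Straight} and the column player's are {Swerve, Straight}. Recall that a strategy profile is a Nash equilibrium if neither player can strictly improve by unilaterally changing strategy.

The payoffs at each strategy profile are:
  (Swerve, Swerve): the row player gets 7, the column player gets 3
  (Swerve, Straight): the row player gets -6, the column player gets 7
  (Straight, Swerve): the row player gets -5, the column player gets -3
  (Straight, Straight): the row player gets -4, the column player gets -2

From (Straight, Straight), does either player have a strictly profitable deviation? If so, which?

Neither

The row player at (Straight, Straight) earns -4; deviating to Swerve yields -6 — not better.
The column player earns -2; deviating to Swerve yields -3 — not better.
Neither player can strictly improve; the profile is a Nash equilibrium.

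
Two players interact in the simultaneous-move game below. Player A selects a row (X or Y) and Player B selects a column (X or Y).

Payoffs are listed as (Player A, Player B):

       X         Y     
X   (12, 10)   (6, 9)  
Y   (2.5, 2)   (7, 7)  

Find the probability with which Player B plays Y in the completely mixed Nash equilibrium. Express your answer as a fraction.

19/21

Let y be the probability that Player B plays X. In a completely mixed equilibrium, Player A must be indifferent between X and Y.
Player A's expected payoff from X is 12y + 6(1−y); from Y it is 2.5y + 7(1−y).
Setting these equal: 6y + 6 = −4.5y + 7, so y = 2/21.
Therefore Player B plays Y with probability 1 − 2/21 = 19/21.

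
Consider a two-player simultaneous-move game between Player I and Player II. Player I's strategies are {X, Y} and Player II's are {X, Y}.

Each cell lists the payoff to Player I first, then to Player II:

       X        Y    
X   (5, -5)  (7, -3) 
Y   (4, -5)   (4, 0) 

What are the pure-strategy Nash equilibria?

(X, X): Player II prefers Y (-3 > -5) — not an equilibrium.
(X, Y): Player I gets 7 ≥ 4 from Y, and Player II gets -3 ≥ -5 from X — Nash equilibrium.
(Y, X): Player I prefers X (5 > 4); Player II prefers Y (0 > -5) — not an equilibrium.
(Y, Y): Player I prefers X (7 > 4) — not an equilibrium.

(X, Y)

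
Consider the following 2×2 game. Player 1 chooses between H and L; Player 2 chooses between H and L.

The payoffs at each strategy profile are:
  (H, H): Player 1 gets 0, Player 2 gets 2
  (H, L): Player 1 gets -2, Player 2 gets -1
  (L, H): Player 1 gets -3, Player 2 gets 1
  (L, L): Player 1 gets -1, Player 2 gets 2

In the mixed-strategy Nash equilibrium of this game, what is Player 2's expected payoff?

First find x, the probability Player 1 plays H, from Player 2's indifference between H and L: 2x + (1−x) = −x + 2(1−x), giving x = 1/4.
Since Player 2 is indifferent in equilibrium, Player 2's expected payoff equals the payoff from either column against (1/4, 3/4). Using H: 2(1/4) + (3/4) = 5/4.

5/4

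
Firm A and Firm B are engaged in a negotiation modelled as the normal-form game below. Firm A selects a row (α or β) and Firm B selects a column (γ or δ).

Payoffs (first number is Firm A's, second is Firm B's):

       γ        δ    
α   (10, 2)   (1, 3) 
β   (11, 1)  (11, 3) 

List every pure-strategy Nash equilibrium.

(β, δ)

(α, γ): Firm A prefers β (11 > 10); Firm B prefers δ (3 > 2) — not an equilibrium.
(α, δ): Firm A prefers β (11 > 1) — not an equilibrium.
(β, γ): Firm B prefers δ (3 > 1) — not an equilibrium.
(β, δ): Firm A gets 11 ≥ 1 from α, and Firm B gets 3 ≥ 1 from γ — Nash equilibrium.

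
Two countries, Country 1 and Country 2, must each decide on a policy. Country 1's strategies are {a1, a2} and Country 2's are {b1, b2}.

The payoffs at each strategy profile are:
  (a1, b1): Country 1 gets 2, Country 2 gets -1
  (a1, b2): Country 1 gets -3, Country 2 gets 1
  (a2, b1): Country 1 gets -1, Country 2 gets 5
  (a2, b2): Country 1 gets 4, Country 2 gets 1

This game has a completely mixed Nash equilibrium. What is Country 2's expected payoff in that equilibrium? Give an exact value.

1

First find p, the probability Country 1 plays a1, from Country 2's indifference between b1 and b2: −p + 5(1−p) = p + (1−p), giving p = 2/3.
Since Country 2 is indifferent in equilibrium, Country 2's expected payoff equals the payoff from either column against (2/3, 1/3). Using b1: −(2/3) + 5(1/3) = 1.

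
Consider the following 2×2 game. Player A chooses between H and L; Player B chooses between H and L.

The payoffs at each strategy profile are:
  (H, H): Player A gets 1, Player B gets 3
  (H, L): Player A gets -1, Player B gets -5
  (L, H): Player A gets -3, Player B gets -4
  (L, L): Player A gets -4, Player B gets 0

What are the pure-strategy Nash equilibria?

(H, H)

(H, H): Player A gets 1 ≥ -3 from L, and Player B gets 3 ≥ -5 from L — Nash equilibrium.
(H, L): Player B prefers H (3 > -5) — not an equilibrium.
(L, H): Player A prefers H (1 > -3); Player B prefers L (0 > -4) — not an equilibrium.
(L, L): Player A prefers H (-1 > -4) — not an equilibrium.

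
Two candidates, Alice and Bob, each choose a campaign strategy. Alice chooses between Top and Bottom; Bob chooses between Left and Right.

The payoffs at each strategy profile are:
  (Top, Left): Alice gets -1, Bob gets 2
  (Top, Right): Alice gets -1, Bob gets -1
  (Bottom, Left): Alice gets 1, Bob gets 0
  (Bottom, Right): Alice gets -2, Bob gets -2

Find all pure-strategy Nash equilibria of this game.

(Bottom, Left)

(Top, Left): Alice prefers Bottom (1 > -1) — not an equilibrium.
(Top, Right): Bob prefers Left (2 > -1) — not an equilibrium.
(Bottom, Left): Alice gets 1 ≥ -1 from Top, and Bob gets 0 ≥ -2 from Right — Nash equilibrium.
(Bottom, Right): Alice prefers Top (-1 > -2); Bob prefers Left (0 > -2) — not an equilibrium.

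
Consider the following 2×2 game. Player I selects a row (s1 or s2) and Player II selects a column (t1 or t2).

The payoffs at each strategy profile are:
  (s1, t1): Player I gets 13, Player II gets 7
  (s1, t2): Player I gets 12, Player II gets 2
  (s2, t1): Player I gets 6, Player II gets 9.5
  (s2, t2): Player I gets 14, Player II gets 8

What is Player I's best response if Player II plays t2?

s2

Against t2, Player I earns 12 from s1 and 14 from s2.
So s2 is the best response.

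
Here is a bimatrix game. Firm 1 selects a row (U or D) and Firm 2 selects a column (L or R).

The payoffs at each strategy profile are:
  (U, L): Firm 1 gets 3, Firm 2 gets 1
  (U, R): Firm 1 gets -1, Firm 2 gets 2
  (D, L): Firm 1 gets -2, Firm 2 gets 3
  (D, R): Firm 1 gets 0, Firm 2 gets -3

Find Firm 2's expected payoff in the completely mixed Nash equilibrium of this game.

First find x, the probability Firm 1 plays U, from Firm 2's indifference between L and R: x + 3(1−x) = 2x − 3(1−x), giving x = 6/7.
Since Firm 2 is indifferent in equilibrium, Firm 2's expected payoff equals the payoff from either column against (6/7, 1/7). Using L: (6/7) + 3(1/7) = 9/7.

9/7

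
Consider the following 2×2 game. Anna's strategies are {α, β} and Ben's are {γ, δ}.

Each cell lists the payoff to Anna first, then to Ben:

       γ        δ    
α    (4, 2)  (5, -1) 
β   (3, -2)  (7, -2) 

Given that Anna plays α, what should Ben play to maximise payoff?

Against α, Ben earns 2 from γ and -1 from δ.
So γ is the best response.

γ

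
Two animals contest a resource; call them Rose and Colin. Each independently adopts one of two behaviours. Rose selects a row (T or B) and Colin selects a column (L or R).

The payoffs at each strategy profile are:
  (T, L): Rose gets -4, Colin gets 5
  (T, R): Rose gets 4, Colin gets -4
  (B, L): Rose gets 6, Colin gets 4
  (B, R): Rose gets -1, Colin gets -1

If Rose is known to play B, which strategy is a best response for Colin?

L

Against B, Colin earns 4 from L and -1 from R.
So L is the best response.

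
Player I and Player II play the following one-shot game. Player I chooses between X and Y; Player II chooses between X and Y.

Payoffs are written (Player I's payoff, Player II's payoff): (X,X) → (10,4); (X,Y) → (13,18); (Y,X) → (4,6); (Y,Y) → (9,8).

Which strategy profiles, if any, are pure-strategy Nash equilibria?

(X, Y)

(X, X): Player II prefers Y (18 > 4) — not an equilibrium.
(X, Y): Player I gets 13 ≥ 9 from Y, and Player II gets 18 ≥ 4 from X — Nash equilibrium.
(Y, X): Player I prefers X (10 > 4); Player II prefers Y (8 > 6) — not an equilibrium.
(Y, Y): Player I prefers X (13 > 9) — not an equilibrium.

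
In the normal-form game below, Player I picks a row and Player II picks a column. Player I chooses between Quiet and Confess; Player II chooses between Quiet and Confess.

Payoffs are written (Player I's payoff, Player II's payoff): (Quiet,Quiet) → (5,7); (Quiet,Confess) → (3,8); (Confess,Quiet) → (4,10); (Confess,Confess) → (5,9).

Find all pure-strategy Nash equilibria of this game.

(Quiet, Quiet): Player II prefers Confess (8 > 7) — not an equilibrium.
(Quiet, Confess): Player I prefers Confess (5 > 3) — not an equilibrium.
(Confess, Quiet): Player I prefers Quiet (5 > 4) — not an equilibrium.
(Confess, Confess): Player II prefers Quiet (10 > 9) — not an equilibrium.

none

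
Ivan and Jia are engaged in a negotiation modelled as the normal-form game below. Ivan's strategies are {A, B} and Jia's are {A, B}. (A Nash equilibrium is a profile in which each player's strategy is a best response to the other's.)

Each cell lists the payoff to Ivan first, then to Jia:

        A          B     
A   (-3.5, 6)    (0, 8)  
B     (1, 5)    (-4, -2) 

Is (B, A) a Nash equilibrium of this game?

At (B, A), Ivan earns 1; switching to A would give -3.5, so Ivan has no profitable deviation.
Jia earns 5; switching to B would give -2, so Jia has no profitable deviation.
Neither player can gain by a unilateral deviation, so this profile is a Nash equilibrium.

Yes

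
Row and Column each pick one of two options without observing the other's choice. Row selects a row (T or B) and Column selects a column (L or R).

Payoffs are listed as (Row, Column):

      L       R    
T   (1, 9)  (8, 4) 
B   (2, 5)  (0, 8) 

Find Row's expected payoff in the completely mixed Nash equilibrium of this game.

16/9

First find q, the probability Column plays L, from Row's indifference between T and B: q + 8(1−q) = 2q, giving q = 8/9.
Since Row is indifferent in equilibrium, Row's expected payoff equals the payoff from either row against (8/9, 1/9). Using T: (8/9) + 8(1/9) = 16/9.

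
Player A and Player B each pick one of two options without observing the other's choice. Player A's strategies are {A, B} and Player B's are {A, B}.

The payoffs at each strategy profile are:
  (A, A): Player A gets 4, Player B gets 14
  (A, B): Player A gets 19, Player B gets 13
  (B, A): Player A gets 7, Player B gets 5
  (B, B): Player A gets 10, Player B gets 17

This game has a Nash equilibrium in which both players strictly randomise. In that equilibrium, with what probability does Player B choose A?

Let y be the probability that Player B plays A. In a completely mixed equilibrium, Player A must be indifferent between A and B.
Player A's expected payoff from A is 4y + 19(1−y); from B it is 7y + 10(1−y).
Setting these equal: −15y + 19 = −3y + 10, so y = 3/4.

3/4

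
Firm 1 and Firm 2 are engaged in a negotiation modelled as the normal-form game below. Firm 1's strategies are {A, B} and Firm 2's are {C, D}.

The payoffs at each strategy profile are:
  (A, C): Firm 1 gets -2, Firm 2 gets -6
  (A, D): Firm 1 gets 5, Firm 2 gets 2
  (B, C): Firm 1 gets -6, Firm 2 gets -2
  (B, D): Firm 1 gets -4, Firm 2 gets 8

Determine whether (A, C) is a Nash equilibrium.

No

At (A, C), Firm 1 earns -2; switching to B would give -6, so Firm 1 has no profitable deviation.
Firm 2 earns -6; switching to D would give 2, so Firm 2 would deviate.
Since at least one player can profitably deviate, this is not a Nash equilibrium.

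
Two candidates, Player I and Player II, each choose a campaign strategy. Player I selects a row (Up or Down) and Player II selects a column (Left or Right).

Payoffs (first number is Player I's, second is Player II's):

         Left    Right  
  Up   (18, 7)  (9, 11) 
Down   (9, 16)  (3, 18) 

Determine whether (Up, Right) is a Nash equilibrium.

Yes

At (Up, Right), Player I earns 9; switching to Down would give 3, so Player I has no profitable deviation.
Player II earns 11; switching to Left would give 7, so Player II has no profitable deviation.
Neither player can gain by a unilateral deviation, so this profile is a Nash equilibrium.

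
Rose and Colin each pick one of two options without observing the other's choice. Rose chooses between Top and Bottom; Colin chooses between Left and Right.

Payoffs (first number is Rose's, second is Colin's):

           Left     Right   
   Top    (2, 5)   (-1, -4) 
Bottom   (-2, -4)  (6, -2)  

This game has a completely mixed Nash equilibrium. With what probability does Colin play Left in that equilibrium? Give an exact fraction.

7/11

Let c be the probability that Colin plays Left. In a completely mixed equilibrium, Rose must be indifferent between Top and Bottom.
Rose's expected payoff from Top is 2c − (1−c); from Bottom it is −2c + 6(1−c).
Setting these equal: 3c − 1 = −8c + 6, so c = 7/11.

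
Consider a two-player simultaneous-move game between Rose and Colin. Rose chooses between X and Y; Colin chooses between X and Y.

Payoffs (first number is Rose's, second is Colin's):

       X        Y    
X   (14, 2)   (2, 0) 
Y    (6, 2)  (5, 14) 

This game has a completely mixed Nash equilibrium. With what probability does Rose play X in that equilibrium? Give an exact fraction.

6/7

Let r be the probability that Rose plays X. In a completely mixed equilibrium, Colin must be indifferent between X and Y.
Colin's expected payoff from X is 2r + 2(1−r); from Y it is 14(1−r).
Setting these equal: 2 = −14r + 14, so r = 6/7.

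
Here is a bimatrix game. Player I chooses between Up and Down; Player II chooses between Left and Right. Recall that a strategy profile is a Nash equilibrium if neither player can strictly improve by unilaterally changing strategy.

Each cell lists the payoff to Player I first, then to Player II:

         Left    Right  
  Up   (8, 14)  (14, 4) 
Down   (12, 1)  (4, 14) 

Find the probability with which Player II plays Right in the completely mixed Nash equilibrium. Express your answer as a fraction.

2/7

Let q be the probability that Player II plays Left. In a completely mixed equilibrium, Player I must be indifferent between Up and Down.
Player I's expected payoff from Up is 8q + 14(1−q); from Down it is 12q + 4(1−q).
Setting these equal: −6q + 14 = 8q + 4, so q = 5/7.
Therefore Player II plays Right with probability 1 − 5/7 = 2/7.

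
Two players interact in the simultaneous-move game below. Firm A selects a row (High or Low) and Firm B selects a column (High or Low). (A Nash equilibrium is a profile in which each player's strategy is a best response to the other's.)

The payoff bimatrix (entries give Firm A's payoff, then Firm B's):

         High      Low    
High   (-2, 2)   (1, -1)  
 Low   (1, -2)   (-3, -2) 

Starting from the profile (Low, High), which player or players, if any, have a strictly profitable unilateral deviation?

Neither

Firm A at (Low, High) earns 1; deviating to High yields -2 — not better.
Firm B earns -2; deviating to Low yields -2 — not better.
Neither player can strictly improve; the profile is a Nash equilibrium.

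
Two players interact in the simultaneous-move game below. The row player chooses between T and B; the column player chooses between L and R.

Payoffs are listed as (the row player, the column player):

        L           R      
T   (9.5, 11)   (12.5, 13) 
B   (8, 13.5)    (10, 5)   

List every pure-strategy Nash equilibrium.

(T, R)

(T, L): the column player prefers R (13 > 11) — not an equilibrium.
(T, R): the row player gets 12.5 ≥ 10 from B, and the column player gets 13 ≥ 11 from L — Nash equilibrium.
(B, L): the row player prefers T (9.5 > 8) — not an equilibrium.
(B, R): the row player prefers T (12.5 > 10); the column player prefers L (13.5 > 5) — not an equilibrium.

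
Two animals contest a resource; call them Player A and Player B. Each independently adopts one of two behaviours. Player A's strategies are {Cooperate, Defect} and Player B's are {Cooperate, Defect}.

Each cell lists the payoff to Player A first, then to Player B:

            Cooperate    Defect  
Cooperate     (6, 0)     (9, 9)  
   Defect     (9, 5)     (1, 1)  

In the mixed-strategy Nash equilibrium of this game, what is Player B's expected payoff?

45/13

First find p, the probability Player A plays Cooperate, from Player B's indifference between Cooperate and Defect: 5(1−p) = 9p + (1−p), giving p = 4/13.
Since Player B is indifferent in equilibrium, Player B's expected payoff equals the payoff from either column against (4/13, 9/13). Using Cooperate: 5(9/13) = 45/13.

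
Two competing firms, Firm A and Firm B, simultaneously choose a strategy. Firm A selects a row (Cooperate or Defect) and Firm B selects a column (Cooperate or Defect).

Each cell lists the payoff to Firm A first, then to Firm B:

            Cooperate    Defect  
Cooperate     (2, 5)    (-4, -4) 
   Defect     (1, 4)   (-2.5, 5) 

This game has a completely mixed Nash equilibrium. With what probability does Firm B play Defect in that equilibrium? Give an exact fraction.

Let y be the probability that Firm B plays Cooperate. In a completely mixed equilibrium, Firm A must be indifferent between Cooperate and Defect.
Firm A's expected payoff from Cooperate is 2y − 4(1−y); from Defect it is y − 2.5(1−y).
Setting these equal: 6y − 4 = 3.5y − 2.5, so y = 3/5.
Therefore Firm B plays Defect with probability 1 − 3/5 = 2/5.

2/5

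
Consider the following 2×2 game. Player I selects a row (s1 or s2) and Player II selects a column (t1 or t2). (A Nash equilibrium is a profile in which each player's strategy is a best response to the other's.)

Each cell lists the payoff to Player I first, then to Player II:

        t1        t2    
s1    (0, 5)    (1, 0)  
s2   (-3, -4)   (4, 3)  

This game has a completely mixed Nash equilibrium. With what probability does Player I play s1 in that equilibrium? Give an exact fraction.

7/12

Let x be the probability that Player I plays s1. In a completely mixed equilibrium, Player II must be indifferent between t1 and t2.
Player II's expected payoff from t1 is 5x − 4(1−x); from t2 it is 3(1−x).
Setting these equal: 9x − 4 = −3x + 3, so x = 7/12.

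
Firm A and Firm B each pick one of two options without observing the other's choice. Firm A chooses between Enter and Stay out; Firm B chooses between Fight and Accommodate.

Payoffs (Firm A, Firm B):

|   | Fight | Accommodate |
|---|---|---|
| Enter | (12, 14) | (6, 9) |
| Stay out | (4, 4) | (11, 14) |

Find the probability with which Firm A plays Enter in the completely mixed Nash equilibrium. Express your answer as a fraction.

2/3

Let p be the probability that Firm A plays Enter. In a completely mixed equilibrium, Firm B must be indifferent between Fight and Accommodate.
Firm B's expected payoff from Fight is 14p + 4(1−p); from Accommodate it is 9p + 14(1−p).
Setting these equal: 10p + 4 = −5p + 14, so p = 2/3.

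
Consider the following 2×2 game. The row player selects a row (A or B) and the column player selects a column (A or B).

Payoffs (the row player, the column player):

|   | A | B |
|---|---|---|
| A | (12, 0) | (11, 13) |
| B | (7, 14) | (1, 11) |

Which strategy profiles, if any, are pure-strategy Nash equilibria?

(A, A): the column player prefers B (13 > 0) — not an equilibrium.
(A, B): the row player gets 11 ≥ 1 from B, and the column player gets 13 ≥ 0 from A — Nash equilibrium.
(B, A): the row player prefers A (12 > 7) — not an equilibrium.
(B, B): the row player prefers A (11 > 1); the column player prefers A (14 > 11) — not an equilibrium.

(A, B)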